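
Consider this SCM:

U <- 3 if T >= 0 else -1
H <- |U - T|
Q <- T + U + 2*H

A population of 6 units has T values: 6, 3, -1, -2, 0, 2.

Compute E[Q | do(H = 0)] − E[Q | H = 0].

Every unit gets H=0 under the intervention. Q values become 9, 6, -2, -3, 3, 5; E[Q|do(H=0)] = 3.
Conditioning on H=0 selects the 2 unit(s) with T ∈ {3, -1}. Their Q values: 6, -2. Mean = 2.
Difference = 3 − 2 = 1.

1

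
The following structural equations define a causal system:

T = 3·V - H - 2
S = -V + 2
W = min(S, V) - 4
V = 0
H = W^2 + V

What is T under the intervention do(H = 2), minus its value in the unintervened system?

14

Intervening sets H = 2 and removes its equation (H = W^2 + V).
T = 3·V - H - 2  [with V=0, H=2]  = -4
Without intervention: S = -V + 2  [with V=0]  = 2; W = min(S, V) - 4  [with S=2, V=0]  = -4; H = W^2 + V  [with W=-4, V=0]  = 16; T = 3·V - H - 2  [with V=0, H=16]  = -18.
Change = -4 − (-18) = 14.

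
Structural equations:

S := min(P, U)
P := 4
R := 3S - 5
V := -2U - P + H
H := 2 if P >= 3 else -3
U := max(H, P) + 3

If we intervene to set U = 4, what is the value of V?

do(U=4) replaces the equation U := max(H, P) + 3 with the constant U = 4.
H = 2 if P >= 3 else -3  [with P=4]  = 2
V = -2U - P + H  [with U=4, P=4, H=2]  = -10

-10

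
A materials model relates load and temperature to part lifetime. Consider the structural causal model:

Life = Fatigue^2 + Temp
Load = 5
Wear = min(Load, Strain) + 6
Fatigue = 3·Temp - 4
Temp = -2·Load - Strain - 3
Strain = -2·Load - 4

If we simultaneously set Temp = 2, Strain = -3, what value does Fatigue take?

Setting Temp = 2, Strain = -3 by intervention discards those variables' equations.
Fatigue = 3·Temp - 4  [with Temp=2]  = 2

2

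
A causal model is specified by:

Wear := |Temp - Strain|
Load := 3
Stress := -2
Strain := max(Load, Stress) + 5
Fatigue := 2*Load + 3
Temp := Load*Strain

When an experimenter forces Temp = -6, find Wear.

Intervening sets Temp = -6 and removes its equation (Temp := Load*Strain).
Strain = max(Load, Stress) + 5  [with Load=3, Stress=-2]  = 8
Wear = |Temp - Strain|  [with Temp=-6, Strain=8]  = 14

14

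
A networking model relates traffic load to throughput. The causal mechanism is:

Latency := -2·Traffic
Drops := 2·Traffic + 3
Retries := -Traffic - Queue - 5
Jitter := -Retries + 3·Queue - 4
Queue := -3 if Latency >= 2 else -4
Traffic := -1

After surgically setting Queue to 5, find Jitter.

20

The intervention breaks the incoming arrows to Queue: Queue := -3 if Latency >= 2 else -4 no longer applies, and Queue = 5.
Retries = -Traffic - Queue - 5  [with Traffic=-1, Queue=5]  = -9
Jitter = -Retries + 3·Queue - 4  [with Retries=-9, Queue=5]  = 20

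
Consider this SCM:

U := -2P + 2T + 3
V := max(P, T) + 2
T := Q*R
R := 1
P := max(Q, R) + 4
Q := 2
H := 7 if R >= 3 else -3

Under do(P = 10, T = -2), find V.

12

The joint intervention fixes P = 10, T = -2, removing each variable's own equation.
V = max(P, T) + 2  [with P=10, T=-2]  = 12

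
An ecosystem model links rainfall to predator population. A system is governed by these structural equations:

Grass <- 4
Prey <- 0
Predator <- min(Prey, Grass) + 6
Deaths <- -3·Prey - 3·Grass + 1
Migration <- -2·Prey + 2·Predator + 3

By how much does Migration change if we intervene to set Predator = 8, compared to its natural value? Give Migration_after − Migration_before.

4

do(Predator=8) replaces the equation Predator <- min(Prey, Grass) + 6 with the constant Predator = 8.
Migration = -2·Prey + 2·Predator + 3  [with Prey=0, Predator=8]  = 19
Without intervention: Predator = min(Prey, Grass) + 6  [with Prey=0, Grass=4]  = 6; Migration = -2·Prey + 2·Predator + 3  [with Prey=0, Predator=6]  = 15.
Change = 19 − 15 = 4.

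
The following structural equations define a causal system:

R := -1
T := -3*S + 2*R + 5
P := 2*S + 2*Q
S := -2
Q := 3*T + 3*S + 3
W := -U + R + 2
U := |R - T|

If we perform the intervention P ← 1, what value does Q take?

24

do(P=1) replaces the equation P := 2*S + 2*Q with the constant P = 1.
No directed path runs from P to Q, so Q keeps its natural value.
T = -3*S + 2*R + 5  [with S=-2, R=-1]  = 9
Q = 3*T + 3*S + 3  [with T=9, S=-2]  = 24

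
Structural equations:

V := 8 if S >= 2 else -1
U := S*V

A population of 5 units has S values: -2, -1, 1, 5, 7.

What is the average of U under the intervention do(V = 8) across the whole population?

do(V=8) breaks V's dependence on S. With V=8 fixed, U across the units is -16, -8, 8, 40, 56, mean 16.

16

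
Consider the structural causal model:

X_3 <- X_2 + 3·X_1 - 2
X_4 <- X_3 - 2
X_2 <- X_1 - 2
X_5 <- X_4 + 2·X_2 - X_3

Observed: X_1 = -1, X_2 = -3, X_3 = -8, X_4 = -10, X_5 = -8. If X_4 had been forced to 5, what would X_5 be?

Intervening sets X_4 = 5 and removes its equation (X_4 <- X_3 - 2).
X_2 = X_1 - 2  [with X_1=-1]  = -3
X_3 = X_2 + 3·X_1 - 2  [with X_2=-3, X_1=-1]  = -8
X_5 = X_4 + 2·X_2 - X_3  [with X_4=5, X_2=-3, X_3=-8]  = 7

7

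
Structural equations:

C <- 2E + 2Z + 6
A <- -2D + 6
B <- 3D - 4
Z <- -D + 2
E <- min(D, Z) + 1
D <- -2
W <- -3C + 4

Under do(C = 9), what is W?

-23

The intervention breaks the incoming arrows to C: C <- 2E + 2Z + 6 no longer applies, and C = 9.
W = -3C + 4  [with C=9]  = -23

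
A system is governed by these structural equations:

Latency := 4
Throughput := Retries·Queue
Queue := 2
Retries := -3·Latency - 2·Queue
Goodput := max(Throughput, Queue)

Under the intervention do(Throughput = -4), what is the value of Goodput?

2

Intervening sets Throughput = -4 and removes its equation (Throughput := Retries·Queue).
Goodput = max(Throughput, Queue)  [with Throughput=-4, Queue=2]  = 2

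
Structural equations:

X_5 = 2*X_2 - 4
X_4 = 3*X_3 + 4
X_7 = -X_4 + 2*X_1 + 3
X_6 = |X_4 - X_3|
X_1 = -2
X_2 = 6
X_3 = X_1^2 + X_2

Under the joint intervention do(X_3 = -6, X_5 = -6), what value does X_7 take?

13

Under do(X_3 = -6, X_5 = -6), each intervened variable's structural equation is replaced by its fixed value.
X_4 = 3*X_3 + 4  [with X_3=-6]  = -14
X_7 = -X_4 + 2*X_1 + 3  [with X_4=-14, X_1=-2]  = 13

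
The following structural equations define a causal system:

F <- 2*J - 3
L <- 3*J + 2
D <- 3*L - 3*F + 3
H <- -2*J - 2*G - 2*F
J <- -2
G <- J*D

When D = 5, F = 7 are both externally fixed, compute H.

10

The joint intervention fixes D = 5, F = 7, removing each variable's own equation.
G = J*D  [with J=-2, D=5]  = -10
H = -2*J - 2*G - 2*F  [with J=-2, G=-10, F=7]  = 10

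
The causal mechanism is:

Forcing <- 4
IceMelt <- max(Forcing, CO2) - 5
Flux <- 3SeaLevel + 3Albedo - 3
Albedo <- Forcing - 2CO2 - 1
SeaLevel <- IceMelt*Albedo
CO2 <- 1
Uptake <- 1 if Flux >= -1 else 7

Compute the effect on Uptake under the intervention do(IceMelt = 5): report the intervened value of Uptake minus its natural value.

The intervention breaks the incoming arrows to IceMelt: IceMelt <- max(Forcing, CO2) - 5 no longer applies, and IceMelt = 5.
Albedo = Forcing - 2CO2 - 1  [with Forcing=4, CO2=1]  = 1
SeaLevel = IceMelt*Albedo  [with IceMelt=5, Albedo=1]  = 5
Flux = 3SeaLevel + 3Albedo - 3  [with SeaLevel=5, Albedo=1]  = 15
Uptake = 1 if Flux >= -1 else 7  [with Flux=15]  = 1
Without intervention: IceMelt = max(Forcing, CO2) - 5  [with Forcing=4, CO2=1]  = -1; Albedo = Forcing - 2CO2 - 1  [with Forcing=4, CO2=1]  = 1; SeaLevel = IceMelt*Albedo  [with IceMelt=-1, Albedo=1]  = -1; Flux = 3SeaLevel + 3Albedo - 3  [with SeaLevel=-1, Albedo=1]  = -3; Uptake = 1 if Flux >= -1 else 7  [with Flux=-3]  = 7.
Change = 1 − 7 = -6.

-6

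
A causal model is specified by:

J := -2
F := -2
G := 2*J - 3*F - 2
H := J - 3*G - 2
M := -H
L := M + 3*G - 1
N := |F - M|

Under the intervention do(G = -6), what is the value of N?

12

The intervention breaks the incoming arrows to G: G := 2*J - 3*F - 2 no longer applies, and G = -6.
H = J - 3*G - 2  [with J=-2, G=-6]  = 14
M = -H  [with H=14]  = -14
N = |F - M|  [with F=-2, M=-14]  = 12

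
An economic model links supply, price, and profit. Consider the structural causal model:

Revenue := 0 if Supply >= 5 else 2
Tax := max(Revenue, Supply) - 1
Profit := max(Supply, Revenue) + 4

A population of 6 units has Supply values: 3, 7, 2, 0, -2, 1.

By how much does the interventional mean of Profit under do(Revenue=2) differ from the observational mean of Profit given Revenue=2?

0.8

The intervention sets Revenue=2 in all 6 units regardless of Supply. Recomputing Profit per unit gives 7, 11, 6, 6, 6, 6; average 7.
E[Profit|Revenue=2] averages over only the 5 units with Revenue=2 (Supply = 3, 2, 0, -2, 1): Profit = 7, 6, 6, 6, 6, mean 6.2.
Difference = 7 − 6.2 = 0.8.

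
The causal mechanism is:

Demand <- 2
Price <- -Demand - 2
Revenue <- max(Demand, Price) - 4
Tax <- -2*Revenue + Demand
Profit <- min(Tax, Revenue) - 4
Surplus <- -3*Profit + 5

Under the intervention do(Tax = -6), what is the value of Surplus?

35

Under do(Tax=-6), the mechanism Tax <- -2*Revenue + Demand is discarded; Tax is fixed at -6.
Price = -Demand - 2  [with Demand=2]  = -4
Revenue = max(Demand, Price) - 4  [with Demand=2, Price=-4]  = -2
Profit = min(Tax, Revenue) - 4  [with Tax=-6, Revenue=-2]  = -10
Surplus = -3*Profit + 5  [with Profit=-10]  = 35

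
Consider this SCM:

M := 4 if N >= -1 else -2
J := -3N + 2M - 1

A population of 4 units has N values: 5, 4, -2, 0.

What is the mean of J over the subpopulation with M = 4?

Observing M=4 restricts to units where M's equation naturally yields 4: N ∈ {5, 4, 0}. In that subpopulation J = -8, -5, 7, mean -2.

-2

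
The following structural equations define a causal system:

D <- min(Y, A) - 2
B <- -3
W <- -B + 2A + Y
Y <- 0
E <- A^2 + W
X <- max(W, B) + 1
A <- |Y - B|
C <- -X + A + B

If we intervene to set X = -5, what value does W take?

9

The intervention breaks the incoming arrows to X: X <- max(W, B) + 1 no longer applies, and X = -5.
Since W is not a descendant of the intervened variable, it is unaffected.
A = |Y - B|  [with Y=0, B=-3]  = 3
W = -B + 2A + Y  [with B=-3, A=3, Y=0]  = 9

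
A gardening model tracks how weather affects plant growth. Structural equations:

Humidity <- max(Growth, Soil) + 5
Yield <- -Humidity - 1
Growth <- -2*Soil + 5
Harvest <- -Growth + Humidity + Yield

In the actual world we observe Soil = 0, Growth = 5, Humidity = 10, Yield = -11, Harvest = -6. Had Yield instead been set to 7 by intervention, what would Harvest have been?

Intervening sets Yield = 7 and removes its equation (Yield <- -Humidity - 1).
Growth = -2*Soil + 5  [with Soil=0]  = 5
Humidity = max(Growth, Soil) + 5  [with Growth=5, Soil=0]  = 10
Harvest = -Growth + Humidity + Yield  [with Growth=5, Humidity=10, Yield=7]  = 12

12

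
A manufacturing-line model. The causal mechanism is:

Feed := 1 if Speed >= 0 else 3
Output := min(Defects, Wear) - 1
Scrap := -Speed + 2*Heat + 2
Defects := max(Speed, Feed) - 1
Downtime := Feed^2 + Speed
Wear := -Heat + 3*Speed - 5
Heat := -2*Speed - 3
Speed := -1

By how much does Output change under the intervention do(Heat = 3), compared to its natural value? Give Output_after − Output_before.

The intervention breaks the incoming arrows to Heat: Heat := -2*Speed - 3 no longer applies, and Heat = 3.
Feed = 1 if Speed >= 0 else 3  [with Speed=-1]  = 3
Wear = -Heat + 3*Speed - 5  [with Heat=3, Speed=-1]  = -11
Defects = max(Speed, Feed) - 1  [with Speed=-1, Feed=3]  = 2
Output = min(Defects, Wear) - 1  [with Defects=2, Wear=-11]  = -12
Without intervention: Feed = 1 if Speed >= 0 else 3  [with Speed=-1]  = 3; Heat = -2*Speed - 3  [with Speed=-1]  = -1; Wear = -Heat + 3*Speed - 5  [with Heat=-1, Speed=-1]  = -7; Defects = max(Speed, Feed) - 1  [with Speed=-1, Feed=3]  = 2; Output = min(Defects, Wear) - 1  [with Defects=2, Wear=-7]  = -8.
Change = -12 − (-8) = -4.

-4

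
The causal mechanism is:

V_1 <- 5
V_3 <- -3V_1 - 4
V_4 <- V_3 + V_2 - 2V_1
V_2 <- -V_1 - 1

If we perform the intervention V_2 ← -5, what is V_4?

-34

Under do(V_2=-5), the mechanism V_2 <- -V_1 - 1 is discarded; V_2 is fixed at -5.
V_3 = -3V_1 - 4  [with V_1=5]  = -19
V_4 = V_3 + V_2 - 2V_1  [with V_3=-19, V_2=-5, V_1=5]  = -34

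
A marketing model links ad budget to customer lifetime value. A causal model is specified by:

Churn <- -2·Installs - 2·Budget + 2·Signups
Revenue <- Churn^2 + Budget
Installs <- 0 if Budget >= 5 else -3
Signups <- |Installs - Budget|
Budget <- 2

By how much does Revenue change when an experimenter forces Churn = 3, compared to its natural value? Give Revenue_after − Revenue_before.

-135

Intervening sets Churn = 3 and removes its equation (Churn <- -2·Installs - 2·Budget + 2·Signups).
Revenue = Churn^2 + Budget  [with Churn=3, Budget=2]  = 11
Without intervention: Installs = 0 if Budget >= 5 else -3  [with Budget=2]  = -3; Signups = |Installs - Budget|  [with Installs=-3, Budget=2]  = 5; Churn = -2·Installs - 2·Budget + 2·Signups  [with Installs=-3, Budget=2, Signups=5]  = 12; Revenue = Churn^2 + Budget  [with Churn=12, Budget=2]  = 146.
Change = 11 − 146 = -135.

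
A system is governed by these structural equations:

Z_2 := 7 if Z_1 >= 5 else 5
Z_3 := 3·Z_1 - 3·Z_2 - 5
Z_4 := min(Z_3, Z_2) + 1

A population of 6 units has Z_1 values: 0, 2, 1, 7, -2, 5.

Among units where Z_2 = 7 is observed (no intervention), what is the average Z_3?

-8

E[Z_3|Z_2=7] averages over only the 2 units with Z_2=7 (Z_1 = 7, 5): Z_3 = -5, -11, mean -8.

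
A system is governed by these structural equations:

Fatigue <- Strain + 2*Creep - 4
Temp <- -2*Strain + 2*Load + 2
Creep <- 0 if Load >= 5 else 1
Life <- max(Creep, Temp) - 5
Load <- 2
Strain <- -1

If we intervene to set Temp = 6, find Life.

1

The intervention breaks the incoming arrows to Temp: Temp <- -2*Strain + 2*Load + 2 no longer applies, and Temp = 6.
Creep = 0 if Load >= 5 else 1  [with Load=2]  = 1
Life = max(Creep, Temp) - 5  [with Creep=1, Temp=6]  = 1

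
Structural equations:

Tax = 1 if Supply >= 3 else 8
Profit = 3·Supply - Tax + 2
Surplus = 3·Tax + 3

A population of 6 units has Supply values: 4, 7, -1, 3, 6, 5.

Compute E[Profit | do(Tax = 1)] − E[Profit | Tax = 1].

Every unit gets Tax=1 under the intervention. Profit values become 13, 22, -2, 10, 19, 16; E[Profit|do(Tax=1)] = 13.
Observing Tax=1 restricts to units where Tax's equation naturally yields 1: Supply ∈ {4, 7, 3, 6, 5}. In that subpopulation Profit = 13, 22, 10, 19, 16, mean 16.
Difference = 13 − 16 = -3.

-3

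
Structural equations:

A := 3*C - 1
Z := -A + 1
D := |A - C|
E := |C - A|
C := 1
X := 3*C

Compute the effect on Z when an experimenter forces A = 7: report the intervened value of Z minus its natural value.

The intervention breaks the incoming arrows to A: A := 3*C - 1 no longer applies, and A = 7.
Z = -A + 1  [with A=7]  = -6
Without intervention: A = 3*C - 1  [with C=1]  = 2; Z = -A + 1  [with A=2]  = -1.
Change = -6 − (-1) = -5.

-5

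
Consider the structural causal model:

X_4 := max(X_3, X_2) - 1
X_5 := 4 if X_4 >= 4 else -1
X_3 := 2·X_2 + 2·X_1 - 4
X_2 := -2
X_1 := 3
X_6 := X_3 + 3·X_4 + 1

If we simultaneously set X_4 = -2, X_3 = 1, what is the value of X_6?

The joint intervention fixes X_4 = -2, X_3 = 1, removing each variable's own equation.
X_6 = X_3 + 3·X_4 + 1  [with X_3=1, X_4=-2]  = -4

-4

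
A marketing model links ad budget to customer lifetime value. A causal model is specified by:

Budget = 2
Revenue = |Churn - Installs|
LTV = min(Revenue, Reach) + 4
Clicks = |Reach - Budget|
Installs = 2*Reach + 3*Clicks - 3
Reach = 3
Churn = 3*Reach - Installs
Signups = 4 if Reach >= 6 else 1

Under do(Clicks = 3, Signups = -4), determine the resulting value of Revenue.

Under do(Clicks = 3, Signups = -4), each intervened variable's structural equation is replaced by its fixed value.
Installs = 2*Reach + 3*Clicks - 3  [with Reach=3, Clicks=3]  = 12
Churn = 3*Reach - Installs  [with Reach=3, Installs=12]  = -3
Revenue = |Churn - Installs|  [with Churn=-3, Installs=12]  = 15

15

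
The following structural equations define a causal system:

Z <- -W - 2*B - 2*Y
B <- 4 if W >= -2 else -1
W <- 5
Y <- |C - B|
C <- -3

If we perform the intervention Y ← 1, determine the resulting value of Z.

Intervening sets Y = 1 and removes its equation (Y <- |C - B|).
B = 4 if W >= -2 else -1  [with W=5]  = 4
Z = -W - 2*B - 2*Y  [with W=5, B=4, Y=1]  = -15

-15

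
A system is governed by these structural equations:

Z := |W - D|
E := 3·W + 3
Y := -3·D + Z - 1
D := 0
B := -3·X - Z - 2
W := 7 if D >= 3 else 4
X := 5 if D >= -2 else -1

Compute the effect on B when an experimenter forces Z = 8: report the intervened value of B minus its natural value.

do(Z=8) replaces the equation Z := |W - D| with the constant Z = 8.
X = 5 if D >= -2 else -1  [with D=0]  = 5
B = -3·X - Z - 2  [with X=5, Z=8]  = -25
Without intervention: W = 7 if D >= 3 else 4  [with D=0]  = 4; Z = |W - D|  [with W=4, D=0]  = 4; X = 5 if D >= -2 else -1  [with D=0]  = 5; B = -3·X - Z - 2  [with X=5, Z=4]  = -21.
Change = -25 − (-21) = -4.

-4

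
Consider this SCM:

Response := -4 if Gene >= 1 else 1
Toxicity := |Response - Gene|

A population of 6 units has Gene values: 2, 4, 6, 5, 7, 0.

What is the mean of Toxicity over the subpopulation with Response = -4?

Observing Response=-4 restricts to units where Response's equation naturally yields -4: Gene ∈ {2, 4, 6, 5, 7}. In that subpopulation Toxicity = 6, 8, 10, 9, 11, mean 8.8.

8.8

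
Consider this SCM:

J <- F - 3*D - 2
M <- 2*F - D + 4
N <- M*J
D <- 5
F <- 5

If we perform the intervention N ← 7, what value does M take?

9

do(N=7) replaces the equation N <- M*J with the constant N = 7.
M is not downstream of the intervention, so its value is determined by the original equations.
M = 2*F - D + 4  [with F=5, D=5]  = 9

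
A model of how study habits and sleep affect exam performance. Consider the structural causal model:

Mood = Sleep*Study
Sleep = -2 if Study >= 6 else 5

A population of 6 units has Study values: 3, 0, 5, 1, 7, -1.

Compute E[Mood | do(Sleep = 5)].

12.5

do(Sleep=5) breaks Sleep's dependence on Study. With Sleep=5 fixed, Mood across the units is 15, 0, 25, 5, 35, -5, mean 12.5.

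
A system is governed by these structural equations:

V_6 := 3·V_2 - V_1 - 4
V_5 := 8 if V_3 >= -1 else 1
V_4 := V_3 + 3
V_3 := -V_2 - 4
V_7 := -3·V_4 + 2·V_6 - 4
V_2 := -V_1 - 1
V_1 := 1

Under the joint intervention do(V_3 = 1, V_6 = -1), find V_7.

-18

Under do(V_3 = 1, V_6 = -1), each intervened variable's structural equation is replaced by its fixed value.
V_4 = V_3 + 3  [with V_3=1]  = 4
V_7 = -3·V_4 + 2·V_6 - 4  [with V_4=4, V_6=-1]  = -18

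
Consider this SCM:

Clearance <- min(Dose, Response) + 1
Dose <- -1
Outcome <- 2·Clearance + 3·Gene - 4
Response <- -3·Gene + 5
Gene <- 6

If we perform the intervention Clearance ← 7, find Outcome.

28

Intervening sets Clearance = 7 and removes its equation (Clearance <- min(Dose, Response) + 1).
Outcome = 2·Clearance + 3·Gene - 4  [with Clearance=7, Gene=6]  = 28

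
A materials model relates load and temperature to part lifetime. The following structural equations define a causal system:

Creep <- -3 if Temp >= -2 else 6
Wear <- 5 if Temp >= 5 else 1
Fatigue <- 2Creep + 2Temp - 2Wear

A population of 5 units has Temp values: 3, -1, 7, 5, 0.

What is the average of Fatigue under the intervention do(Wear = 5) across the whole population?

-10.4

do(Wear=5) breaks Wear's dependence on Temp. With Wear=5 fixed, Fatigue across the units is -10, -18, -2, -6, -16, mean -10.4.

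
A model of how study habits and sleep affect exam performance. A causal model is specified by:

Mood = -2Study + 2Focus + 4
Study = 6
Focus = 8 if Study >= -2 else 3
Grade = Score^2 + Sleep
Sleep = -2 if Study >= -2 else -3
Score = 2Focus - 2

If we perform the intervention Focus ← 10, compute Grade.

The intervention breaks the incoming arrows to Focus: Focus = 8 if Study >= -2 else 3 no longer applies, and Focus = 10.
Sleep = -2 if Study >= -2 else -3  [with Study=6]  = -2
Score = 2Focus - 2  [with Focus=10]  = 18
Grade = Score^2 + Sleep  [with Score=18, Sleep=-2]  = 322

322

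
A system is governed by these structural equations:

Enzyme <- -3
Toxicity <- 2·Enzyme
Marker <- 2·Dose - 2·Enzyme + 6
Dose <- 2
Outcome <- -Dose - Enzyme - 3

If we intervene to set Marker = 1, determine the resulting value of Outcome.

-2

do(Marker=1) replaces the equation Marker <- 2·Dose - 2·Enzyme + 6 with the constant Marker = 1.
Outcome is not downstream of the intervention, so its value is determined by the original equations.
Outcome = -Dose - Enzyme - 3  [with Dose=2, Enzyme=-3]  = -2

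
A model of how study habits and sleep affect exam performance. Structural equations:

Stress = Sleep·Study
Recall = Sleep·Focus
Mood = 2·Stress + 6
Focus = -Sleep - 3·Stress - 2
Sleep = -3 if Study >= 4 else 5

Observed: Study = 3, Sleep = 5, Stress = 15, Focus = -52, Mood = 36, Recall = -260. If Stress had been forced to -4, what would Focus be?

The intervention breaks the incoming arrows to Stress: Stress = Sleep·Study no longer applies, and Stress = -4.
Sleep = -3 if Study >= 4 else 5  [with Study=3]  = 5
Focus = -Sleep - 3·Stress - 2  [with Sleep=5, Stress=-4]  = 5

5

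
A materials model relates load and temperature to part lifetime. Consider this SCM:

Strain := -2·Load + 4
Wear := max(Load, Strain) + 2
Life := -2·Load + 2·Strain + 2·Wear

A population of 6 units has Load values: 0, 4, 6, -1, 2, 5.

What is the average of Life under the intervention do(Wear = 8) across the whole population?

do(Wear=8) breaks Wear's dependence on Load. With Wear=8 fixed, Life across the units is 24, 0, -12, 30, 12, -6, mean 8.

8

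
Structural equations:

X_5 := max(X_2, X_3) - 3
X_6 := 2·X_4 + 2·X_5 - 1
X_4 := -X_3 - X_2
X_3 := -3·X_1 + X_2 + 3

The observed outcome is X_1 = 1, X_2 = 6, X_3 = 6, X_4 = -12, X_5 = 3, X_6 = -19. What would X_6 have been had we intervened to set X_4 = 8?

Under do(X_4=8), the mechanism X_4 := -X_3 - X_2 is discarded; X_4 is fixed at 8.
X_3 = -3·X_1 + X_2 + 3  [with X_1=1, X_2=6]  = 6
X_5 = max(X_2, X_3) - 3  [with X_2=6, X_3=6]  = 3
X_6 = 2·X_4 + 2·X_5 - 1  [with X_4=8, X_5=3]  = 21

21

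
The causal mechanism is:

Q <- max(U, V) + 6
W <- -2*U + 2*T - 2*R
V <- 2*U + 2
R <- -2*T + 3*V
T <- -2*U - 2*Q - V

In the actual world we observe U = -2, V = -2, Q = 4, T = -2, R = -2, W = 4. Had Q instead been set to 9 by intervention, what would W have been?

-56

The intervention breaks the incoming arrows to Q: Q <- max(U, V) + 6 no longer applies, and Q = 9.
V = 2*U + 2  [with U=-2]  = -2
T = -2*U - 2*Q - V  [with U=-2, Q=9, V=-2]  = -12
R = -2*T + 3*V  [with T=-12, V=-2]  = 18
W = -2*U + 2*T - 2*R  [with U=-2, T=-12, R=18]  = -56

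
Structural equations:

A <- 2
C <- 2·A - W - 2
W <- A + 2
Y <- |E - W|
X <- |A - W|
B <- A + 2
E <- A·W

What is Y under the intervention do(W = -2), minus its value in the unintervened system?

-2

Under do(W=-2), the mechanism W <- A + 2 is discarded; W is fixed at -2.
E = A·W  [with A=2, W=-2]  = -4
Y = |E - W|  [with E=-4, W=-2]  = 2
Without intervention: W = A + 2  [with A=2]  = 4; E = A·W  [with A=2, W=4]  = 8; Y = |E - W|  [with E=8, W=4]  = 4.
Change = 2 − 4 = -2.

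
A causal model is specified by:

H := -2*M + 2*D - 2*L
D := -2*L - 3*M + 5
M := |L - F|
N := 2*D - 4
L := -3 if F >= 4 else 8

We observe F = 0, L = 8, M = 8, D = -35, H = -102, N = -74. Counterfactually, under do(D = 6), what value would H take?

Intervening sets D = 6 and removes its equation (D := -2*L - 3*M + 5).
L = -3 if F >= 4 else 8  [with F=0]  = 8
M = |L - F|  [with L=8, F=0]  = 8
H = -2*M + 2*D - 2*L  [with M=8, D=6, L=8]  = -20

-20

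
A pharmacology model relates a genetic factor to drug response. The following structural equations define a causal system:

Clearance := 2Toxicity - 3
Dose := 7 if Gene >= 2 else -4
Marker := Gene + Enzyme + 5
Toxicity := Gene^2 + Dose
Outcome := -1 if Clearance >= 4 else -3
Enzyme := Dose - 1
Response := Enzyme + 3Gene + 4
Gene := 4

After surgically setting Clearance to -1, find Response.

22

The intervention breaks the incoming arrows to Clearance: Clearance := 2Toxicity - 3 no longer applies, and Clearance = -1.
Response is not downstream of the intervention, so its value is determined by the original equations.
Dose = 7 if Gene >= 2 else -4  [with Gene=4]  = 7
Enzyme = Dose - 1  [with Dose=7]  = 6
Response = Enzyme + 3Gene + 4  [with Enzyme=6, Gene=4]  = 22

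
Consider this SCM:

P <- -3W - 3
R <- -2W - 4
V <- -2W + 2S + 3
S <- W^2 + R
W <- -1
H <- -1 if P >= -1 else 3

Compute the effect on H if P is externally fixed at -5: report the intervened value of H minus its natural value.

4

The intervention breaks the incoming arrows to P: P <- -3W - 3 no longer applies, and P = -5.
H = -1 if P >= -1 else 3  [with P=-5]  = 3
Without intervention: P = -3W - 3  [with W=-1]  = 0; H = -1 if P >= -1 else 3  [with P=0]  = -1.
Change = 3 − (-1) = 4.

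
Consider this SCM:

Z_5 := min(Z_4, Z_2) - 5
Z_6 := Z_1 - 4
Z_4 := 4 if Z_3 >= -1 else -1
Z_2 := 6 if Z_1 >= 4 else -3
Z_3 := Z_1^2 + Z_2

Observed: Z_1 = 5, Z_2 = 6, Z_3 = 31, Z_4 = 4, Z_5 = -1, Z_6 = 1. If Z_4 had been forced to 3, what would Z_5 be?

Intervening sets Z_4 = 3 and removes its equation (Z_4 := 4 if Z_3 >= -1 else -1).
Z_2 = 6 if Z_1 >= 4 else -3  [with Z_1=5]  = 6
Z_5 = min(Z_4, Z_2) - 5  [with Z_4=3, Z_2=6]  = -2

-2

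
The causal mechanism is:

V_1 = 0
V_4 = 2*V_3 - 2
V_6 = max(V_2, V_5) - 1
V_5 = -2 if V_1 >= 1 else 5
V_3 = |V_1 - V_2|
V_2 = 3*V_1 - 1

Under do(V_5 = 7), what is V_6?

The intervention breaks the incoming arrows to V_5: V_5 = -2 if V_1 >= 1 else 5 no longer applies, and V_5 = 7.
V_2 = 3*V_1 - 1  [with V_1=0]  = -1
V_6 = max(V_2, V_5) - 1  [with V_2=-1, V_5=7]  = 6

6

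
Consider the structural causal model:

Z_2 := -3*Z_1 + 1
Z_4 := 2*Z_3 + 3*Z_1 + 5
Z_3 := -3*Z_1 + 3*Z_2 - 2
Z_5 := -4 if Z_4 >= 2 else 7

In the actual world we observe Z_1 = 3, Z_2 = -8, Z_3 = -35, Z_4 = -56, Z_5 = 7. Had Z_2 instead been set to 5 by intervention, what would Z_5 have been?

-4

do(Z_2=5) replaces the equation Z_2 := -3*Z_1 + 1 with the constant Z_2 = 5.
Z_3 = -3*Z_1 + 3*Z_2 - 2  [with Z_1=3, Z_2=5]  = 4
Z_4 = 2*Z_3 + 3*Z_1 + 5  [with Z_3=4, Z_1=3]  = 22
Z_5 = -4 if Z_4 >= 2 else 7  [with Z_4=22]  = -4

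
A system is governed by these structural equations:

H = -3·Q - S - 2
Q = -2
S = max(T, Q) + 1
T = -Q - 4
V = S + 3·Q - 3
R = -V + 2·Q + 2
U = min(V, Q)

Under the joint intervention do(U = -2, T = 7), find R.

The joint intervention fixes U = -2, T = 7, removing each variable's own equation.
S = max(T, Q) + 1  [with T=7, Q=-2]  = 8
V = S + 3·Q - 3  [with S=8, Q=-2]  = -1
R = -V + 2·Q + 2  [with V=-1, Q=-2]  = -1

-1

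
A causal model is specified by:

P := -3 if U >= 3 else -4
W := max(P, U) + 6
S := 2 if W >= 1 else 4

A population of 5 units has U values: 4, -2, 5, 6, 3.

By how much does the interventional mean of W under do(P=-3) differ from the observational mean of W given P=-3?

-1.3

Every unit gets P=-3 under the intervention. W values become 10, 4, 11, 12, 9; E[W|do(P=-3)] = 9.2.
E[W|P=-3] averages over only the 4 units with P=-3 (U = 4, 5, 6, 3): W = 10, 11, 12, 9, mean 10.5.
Difference = 9.2 − 10.5 = -1.3.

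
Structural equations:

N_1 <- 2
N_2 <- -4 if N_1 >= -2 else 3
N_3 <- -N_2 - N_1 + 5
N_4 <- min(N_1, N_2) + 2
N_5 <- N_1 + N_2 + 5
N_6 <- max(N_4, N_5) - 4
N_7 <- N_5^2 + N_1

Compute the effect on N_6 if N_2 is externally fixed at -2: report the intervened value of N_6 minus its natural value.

Under do(N_2=-2), the mechanism N_2 <- -4 if N_1 >= -2 else 3 is discarded; N_2 is fixed at -2.
N_4 = min(N_1, N_2) + 2  [with N_1=2, N_2=-2]  = 0
N_5 = N_1 + N_2 + 5  [with N_1=2, N_2=-2]  = 5
N_6 = max(N_4, N_5) - 4  [with N_4=0, N_5=5]  = 1
Without intervention: N_2 = -4 if N_1 >= -2 else 3  [with N_1=2]  = -4; N_4 = min(N_1, N_2) + 2  [with N_1=2, N_2=-4]  = -2; N_5 = N_1 + N_2 + 5  [with N_1=2, N_2=-4]  = 3; N_6 = max(N_4, N_5) - 4  [with N_4=-2, N_5=3]  = -1.
Change = 1 − (-1) = 2.

2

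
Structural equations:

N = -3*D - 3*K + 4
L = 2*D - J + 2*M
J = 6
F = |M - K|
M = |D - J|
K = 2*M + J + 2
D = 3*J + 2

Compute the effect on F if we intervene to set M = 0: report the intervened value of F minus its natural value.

The intervention breaks the incoming arrows to M: M = |D - J| no longer applies, and M = 0.
K = 2*M + J + 2  [with M=0, J=6]  = 8
F = |M - K|  [with M=0, K=8]  = 8
Without intervention: D = 3*J + 2  [with J=6]  = 20; M = |D - J|  [with D=20, J=6]  = 14; K = 2*M + J + 2  [with M=14, J=6]  = 36; F = |M - K|  [with M=14, K=36]  = 22.
Change = 8 − 22 = -14.

-14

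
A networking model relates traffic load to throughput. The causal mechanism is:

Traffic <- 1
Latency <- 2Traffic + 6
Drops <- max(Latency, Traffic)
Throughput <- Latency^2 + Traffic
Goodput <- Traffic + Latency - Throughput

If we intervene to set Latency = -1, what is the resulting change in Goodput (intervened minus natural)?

54

do(Latency=-1) replaces the equation Latency <- 2Traffic + 6 with the constant Latency = -1.
Throughput = Latency^2 + Traffic  [with Latency=-1, Traffic=1]  = 2
Goodput = Traffic + Latency - Throughput  [with Traffic=1, Latency=-1, Throughput=2]  = -2
Without intervention: Latency = 2Traffic + 6  [with Traffic=1]  = 8; Throughput = Latency^2 + Traffic  [with Latency=8, Traffic=1]  = 65; Goodput = Traffic + Latency - Throughput  [with Traffic=1, Latency=8, Throughput=65]  = -56.
Change = -2 − (-56) = 54.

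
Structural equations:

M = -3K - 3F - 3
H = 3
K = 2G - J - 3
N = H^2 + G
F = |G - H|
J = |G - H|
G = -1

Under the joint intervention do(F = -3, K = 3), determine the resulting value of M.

-3

Setting F = -3, K = 3 by intervention discards those variables' equations.
M = -3K - 3F - 3  [with K=3, F=-3]  = -3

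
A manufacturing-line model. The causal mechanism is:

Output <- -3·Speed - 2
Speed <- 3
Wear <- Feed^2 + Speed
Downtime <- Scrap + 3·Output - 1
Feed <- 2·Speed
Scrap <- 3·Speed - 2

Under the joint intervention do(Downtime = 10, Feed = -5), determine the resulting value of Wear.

28

The joint intervention fixes Downtime = 10, Feed = -5, removing each variable's own equation.
Wear = Feed^2 + Speed  [with Feed=-5, Speed=3]  = 28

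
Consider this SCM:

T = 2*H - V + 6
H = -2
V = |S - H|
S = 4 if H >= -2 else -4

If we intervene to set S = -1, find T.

1

Under do(S=-1), the mechanism S = 4 if H >= -2 else -4 is discarded; S is fixed at -1.
V = |S - H|  [with S=-1, H=-2]  = 1
T = 2*H - V + 6  [with H=-2, V=1]  = 1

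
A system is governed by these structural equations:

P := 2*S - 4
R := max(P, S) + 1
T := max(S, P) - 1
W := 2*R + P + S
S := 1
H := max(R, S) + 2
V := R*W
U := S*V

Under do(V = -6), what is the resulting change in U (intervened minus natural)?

-12

Intervening sets V = -6 and removes its equation (V := R*W).
U = S*V  [with S=1, V=-6]  = -6
Without intervention: P = 2*S - 4  [with S=1]  = -2; R = max(P, S) + 1  [with P=-2, S=1]  = 2; W = 2*R + P + S  [with R=2, P=-2, S=1]  = 3; V = R*W  [with R=2, W=3]  = 6; U = S*V  [with S=1, V=6]  = 6.
Change = -6 − 6 = -12.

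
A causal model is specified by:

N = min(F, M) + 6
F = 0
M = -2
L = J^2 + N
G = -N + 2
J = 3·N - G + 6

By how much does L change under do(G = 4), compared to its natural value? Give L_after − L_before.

-204

Under do(G=4), the mechanism G = -N + 2 is discarded; G is fixed at 4.
N = min(F, M) + 6  [with F=0, M=-2]  = 4
J = 3·N - G + 6  [with N=4, G=4]  = 14
L = J^2 + N  [with J=14, N=4]  = 200
Without intervention: N = min(F, M) + 6  [with F=0, M=-2]  = 4; G = -N + 2  [with N=4]  = -2; J = 3·N - G + 6  [with N=4, G=-2]  = 20; L = J^2 + N  [with J=20, N=4]  = 404.
Change = 200 − 404 = -204.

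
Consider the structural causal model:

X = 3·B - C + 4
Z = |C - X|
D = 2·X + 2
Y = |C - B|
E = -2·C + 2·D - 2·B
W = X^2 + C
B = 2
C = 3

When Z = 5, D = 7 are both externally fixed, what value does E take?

The joint intervention fixes Z = 5, D = 7, removing each variable's own equation.
E = -2·C + 2·D - 2·B  [with C=3, D=7, B=2]  = 4

4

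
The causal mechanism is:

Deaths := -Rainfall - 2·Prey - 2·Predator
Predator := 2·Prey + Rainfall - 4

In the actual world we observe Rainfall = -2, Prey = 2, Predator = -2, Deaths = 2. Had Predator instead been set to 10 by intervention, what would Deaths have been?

The intervention breaks the incoming arrows to Predator: Predator := 2·Prey + Rainfall - 4 no longer applies, and Predator = 10.
Deaths = -Rainfall - 2·Prey - 2·Predator  [with Rainfall=-2, Prey=2, Predator=10]  = -22

-22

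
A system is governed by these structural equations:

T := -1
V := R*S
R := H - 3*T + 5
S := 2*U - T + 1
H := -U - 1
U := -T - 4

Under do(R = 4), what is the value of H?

2

do(R=4) replaces the equation R := H - 3*T + 5 with the constant R = 4.
H is not downstream of the intervention, so its value is determined by the original equations.
U = -T - 4  [with T=-1]  = -3
H = -U - 1  [with U=-3]  = 2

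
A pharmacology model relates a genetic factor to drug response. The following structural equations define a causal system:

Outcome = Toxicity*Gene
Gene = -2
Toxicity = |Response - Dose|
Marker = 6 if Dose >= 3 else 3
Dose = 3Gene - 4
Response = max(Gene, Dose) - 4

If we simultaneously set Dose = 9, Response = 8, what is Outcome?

-2

The joint intervention fixes Dose = 9, Response = 8, removing each variable's own equation.
Toxicity = |Response - Dose|  [with Response=8, Dose=9]  = 1
Outcome = Toxicity*Gene  [with Toxicity=1, Gene=-2]  = -2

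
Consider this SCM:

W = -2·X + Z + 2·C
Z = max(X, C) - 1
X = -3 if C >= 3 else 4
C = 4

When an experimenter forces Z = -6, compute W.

8

The intervention breaks the incoming arrows to Z: Z = max(X, C) - 1 no longer applies, and Z = -6.
X = -3 if C >= 3 else 4  [with C=4]  = -3
W = -2·X + Z + 2·C  [with X=-3, Z=-6, C=4]  = 8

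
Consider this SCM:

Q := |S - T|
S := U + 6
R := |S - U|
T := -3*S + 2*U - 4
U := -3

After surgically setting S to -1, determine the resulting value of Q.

6

do(S=-1) replaces the equation S := U + 6 with the constant S = -1.
T = -3*S + 2*U - 4  [with S=-1, U=-3]  = -7
Q = |S - T|  [with S=-1, T=-7]  = 6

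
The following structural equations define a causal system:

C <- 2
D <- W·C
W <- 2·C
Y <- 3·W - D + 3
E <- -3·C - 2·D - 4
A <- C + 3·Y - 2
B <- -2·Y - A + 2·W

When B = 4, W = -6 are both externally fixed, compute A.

The joint intervention fixes B = 4, W = -6, removing each variable's own equation.
D = W·C  [with W=-6, C=2]  = -12
Y = 3·W - D + 3  [with W=-6, D=-12]  = -3
A = C + 3·Y - 2  [with C=2, Y=-3]  = -9

-9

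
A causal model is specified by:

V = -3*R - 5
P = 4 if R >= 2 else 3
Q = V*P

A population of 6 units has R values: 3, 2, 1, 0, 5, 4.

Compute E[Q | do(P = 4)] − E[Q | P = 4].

12

Every unit gets P=4 under the intervention. Q values become -56, -44, -32, -20, -80, -68; E[Q|do(P=4)] = -50.
Conditioning on P=4 selects the 4 unit(s) with R ∈ {3, 2, 5, 4}. Their Q values: -56, -44, -80, -68. Mean = -62.
Difference = -50 − (-62) = 12.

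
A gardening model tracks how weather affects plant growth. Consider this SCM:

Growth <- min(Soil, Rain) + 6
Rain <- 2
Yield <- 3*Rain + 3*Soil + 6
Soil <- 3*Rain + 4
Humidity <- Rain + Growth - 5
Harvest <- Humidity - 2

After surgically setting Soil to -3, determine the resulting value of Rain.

Under do(Soil=-3), the mechanism Soil <- 3*Rain + 4 is discarded; Soil is fixed at -3.
Rain is not downstream of the intervention, so its value is determined by the original equations.

2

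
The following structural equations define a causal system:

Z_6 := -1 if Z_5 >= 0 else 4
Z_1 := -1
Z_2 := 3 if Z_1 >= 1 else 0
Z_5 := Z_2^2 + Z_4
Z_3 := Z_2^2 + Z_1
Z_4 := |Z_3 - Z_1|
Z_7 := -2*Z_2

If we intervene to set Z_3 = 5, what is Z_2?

0

Under do(Z_3=5), the mechanism Z_3 := Z_2^2 + Z_1 is discarded; Z_3 is fixed at 5.
Since Z_2 is not a descendant of the intervened variable, it is unaffected.
Z_2 = 3 if Z_1 >= 1 else 0  [with Z_1=-1]  = 0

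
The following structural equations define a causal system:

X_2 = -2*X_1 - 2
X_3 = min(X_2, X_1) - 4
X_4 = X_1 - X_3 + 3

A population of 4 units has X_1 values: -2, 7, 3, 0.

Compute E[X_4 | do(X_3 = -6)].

Under do(X_3=-6), X_3's equation is replaced by X_3=-6 for every unit. Per-unit X_4: 7, 16, 12, 9. Mean = 11.

11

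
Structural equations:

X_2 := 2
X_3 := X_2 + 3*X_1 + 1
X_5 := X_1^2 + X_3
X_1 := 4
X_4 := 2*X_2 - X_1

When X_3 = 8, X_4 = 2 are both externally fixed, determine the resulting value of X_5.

24

Setting X_3 = 8, X_4 = 2 by intervention discards those variables' equations.
X_5 = X_1^2 + X_3  [with X_1=4, X_3=8]  = 24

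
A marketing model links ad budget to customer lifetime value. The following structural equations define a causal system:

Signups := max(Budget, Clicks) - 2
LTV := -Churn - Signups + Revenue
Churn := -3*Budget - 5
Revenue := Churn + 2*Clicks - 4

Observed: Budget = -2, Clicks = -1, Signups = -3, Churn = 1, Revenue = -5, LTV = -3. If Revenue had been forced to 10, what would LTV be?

The intervention breaks the incoming arrows to Revenue: Revenue := Churn + 2*Clicks - 4 no longer applies, and Revenue = 10.
Signups = max(Budget, Clicks) - 2  [with Budget=-2, Clicks=-1]  = -3
Churn = -3*Budget - 5  [with Budget=-2]  = 1
LTV = -Churn - Signups + Revenue  [with Churn=1, Signups=-3, Revenue=10]  = 12

12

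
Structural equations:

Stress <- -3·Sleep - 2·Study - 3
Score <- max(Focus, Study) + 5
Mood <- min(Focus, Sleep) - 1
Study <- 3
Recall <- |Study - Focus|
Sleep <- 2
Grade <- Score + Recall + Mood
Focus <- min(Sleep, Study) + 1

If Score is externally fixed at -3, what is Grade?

-2

do(Score=-3) replaces the equation Score <- max(Focus, Study) + 5 with the constant Score = -3.
Focus = min(Sleep, Study) + 1  [with Sleep=2, Study=3]  = 3
Mood = min(Focus, Sleep) - 1  [with Focus=3, Sleep=2]  = 1
Recall = |Study - Focus|  [with Study=3, Focus=3]  = 0
Grade = Score + Recall + Mood  [with Score=-3, Recall=0, Mood=1]  = -2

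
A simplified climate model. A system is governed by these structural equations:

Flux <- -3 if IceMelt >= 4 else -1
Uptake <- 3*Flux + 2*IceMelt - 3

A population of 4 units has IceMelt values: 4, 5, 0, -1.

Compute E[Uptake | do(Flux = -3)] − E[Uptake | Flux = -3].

-5

do(Flux=-3) breaks Flux's dependence on IceMelt. With Flux=-3 fixed, Uptake across the units is -4, -2, -12, -14, mean -8.
E[Uptake|Flux=-3] averages over only the 2 units with Flux=-3 (IceMelt = 4, 5): Uptake = -4, -2, mean -3.
Difference = -8 − (-3) = -5.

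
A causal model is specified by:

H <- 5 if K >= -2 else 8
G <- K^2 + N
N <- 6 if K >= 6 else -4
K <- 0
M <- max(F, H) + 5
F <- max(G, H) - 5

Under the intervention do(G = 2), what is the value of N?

-4

Under do(G=2), the mechanism G <- K^2 + N is discarded; G is fixed at 2.
Since N is not a descendant of the intervened variable, it is unaffected.
N = 6 if K >= 6 else -4  [with K=0]  = -4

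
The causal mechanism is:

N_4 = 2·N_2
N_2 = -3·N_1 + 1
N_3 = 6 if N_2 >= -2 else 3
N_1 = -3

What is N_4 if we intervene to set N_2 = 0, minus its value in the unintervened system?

-20

Under do(N_2=0), the mechanism N_2 = -3·N_1 + 1 is discarded; N_2 is fixed at 0.
N_4 = 2·N_2  [with N_2=0]  = 0
Without intervention: N_2 = -3·N_1 + 1  [with N_1=-3]  = 10; N_4 = 2·N_2  [with N_2=10]  = 20.
Change = 0 − 20 = -20.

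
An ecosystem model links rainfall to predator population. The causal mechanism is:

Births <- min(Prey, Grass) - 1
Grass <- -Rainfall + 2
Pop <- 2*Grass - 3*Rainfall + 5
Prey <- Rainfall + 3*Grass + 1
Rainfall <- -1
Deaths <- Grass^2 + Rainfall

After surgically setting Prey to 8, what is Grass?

3

Under do(Prey=8), the mechanism Prey <- Rainfall + 3*Grass + 1 is discarded; Prey is fixed at 8.
Since Grass is not a descendant of the intervened variable, it is unaffected.
Grass = -Rainfall + 2  [with Rainfall=-1]  = 3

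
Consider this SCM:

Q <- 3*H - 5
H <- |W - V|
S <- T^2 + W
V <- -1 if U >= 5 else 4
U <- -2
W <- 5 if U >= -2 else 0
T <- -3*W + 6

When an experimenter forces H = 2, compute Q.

Under do(H=2), the mechanism H <- |W - V| is discarded; H is fixed at 2.
Q = 3*H - 5  [with H=2]  = 1

1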